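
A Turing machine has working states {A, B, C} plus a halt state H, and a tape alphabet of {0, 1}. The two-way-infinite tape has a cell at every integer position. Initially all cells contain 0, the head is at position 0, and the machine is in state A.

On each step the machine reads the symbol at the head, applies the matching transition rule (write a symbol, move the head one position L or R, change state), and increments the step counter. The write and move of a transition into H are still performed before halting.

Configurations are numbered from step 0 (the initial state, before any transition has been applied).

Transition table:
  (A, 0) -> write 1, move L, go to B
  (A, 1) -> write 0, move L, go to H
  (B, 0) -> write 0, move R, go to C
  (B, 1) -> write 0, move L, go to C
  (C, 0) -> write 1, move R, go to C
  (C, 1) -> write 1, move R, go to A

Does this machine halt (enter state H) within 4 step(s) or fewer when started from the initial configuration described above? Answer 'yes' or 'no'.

Step 1: in state A at pos 0, read 0 -> (A,0)->write 1,move L,goto B. Now: state=B, head=-1, tape[-2..1]=0010 (head:  ^)
Step 2: in state B at pos -1, read 0 -> (B,0)->write 0,move R,goto C. Now: state=C, head=0, tape[-2..1]=0010 (head:   ^)
Step 3: in state C at pos 0, read 1 -> (C,1)->write 1,move R,goto A. Now: state=A, head=1, tape[-2..2]=00100 (head:    ^)
Step 4: in state A at pos 1, read 0 -> (A,0)->write 1,move L,goto B. Now: state=B, head=0, tape[-2..2]=00110 (head:   ^)
After 4 step(s): state = B (not H) -> not halted within 4 -> no

Answer: no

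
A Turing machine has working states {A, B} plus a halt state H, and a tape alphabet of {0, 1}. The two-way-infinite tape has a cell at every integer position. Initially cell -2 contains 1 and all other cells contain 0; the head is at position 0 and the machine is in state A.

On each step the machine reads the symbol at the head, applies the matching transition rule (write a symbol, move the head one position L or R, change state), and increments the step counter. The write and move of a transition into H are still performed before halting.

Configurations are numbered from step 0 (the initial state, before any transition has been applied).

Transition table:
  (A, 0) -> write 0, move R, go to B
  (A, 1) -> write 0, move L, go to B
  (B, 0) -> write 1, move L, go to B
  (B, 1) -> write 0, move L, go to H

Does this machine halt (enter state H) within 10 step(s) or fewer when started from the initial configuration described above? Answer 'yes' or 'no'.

Step 1: in state A at pos 0, read 0 -> (A,0)->write 0,move R,goto B. Now: state=B, head=1, tape[-3..2]=010000 (head:     ^)
Step 2: in state B at pos 1, read 0 -> (B,0)->write 1,move L,goto B. Now: state=B, head=0, tape[-3..2]=010010 (head:    ^)
Step 3: in state B at pos 0, read 0 -> (B,0)->write 1,move L,goto B. Now: state=B, head=-1, tape[-3..2]=010110 (head:   ^)
Step 4: in state B at pos -1, read 0 -> (B,0)->write 1,move L,goto B. Now: state=B, head=-2, tape[-3..2]=011110 (head:  ^)
Step 5: in state B at pos -2, read 1 -> (B,1)->write 0,move L,goto H. Now: state=H, head=-3, tape[-4..2]=0001110 (head:  ^)
State H reached at step 5; 5 <= 10 -> yes

Answer: yes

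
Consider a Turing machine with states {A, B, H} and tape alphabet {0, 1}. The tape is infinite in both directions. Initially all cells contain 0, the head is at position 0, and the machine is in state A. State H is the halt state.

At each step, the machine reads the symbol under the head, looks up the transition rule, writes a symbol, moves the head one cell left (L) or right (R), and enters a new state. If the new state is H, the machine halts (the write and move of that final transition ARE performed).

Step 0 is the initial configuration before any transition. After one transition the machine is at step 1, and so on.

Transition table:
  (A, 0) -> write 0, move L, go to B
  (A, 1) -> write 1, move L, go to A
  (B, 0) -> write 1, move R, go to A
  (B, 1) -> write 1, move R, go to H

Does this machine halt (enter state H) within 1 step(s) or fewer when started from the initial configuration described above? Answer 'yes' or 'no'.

Step 1: in state A at pos 0, read 0 -> (A,0)->write 0,move L,goto B. Now: state=B, head=-1, tape[-2..1]=0000 (head:  ^)
After 1 step(s): state = B (not H) -> not halted within 1 -> no

Answer: no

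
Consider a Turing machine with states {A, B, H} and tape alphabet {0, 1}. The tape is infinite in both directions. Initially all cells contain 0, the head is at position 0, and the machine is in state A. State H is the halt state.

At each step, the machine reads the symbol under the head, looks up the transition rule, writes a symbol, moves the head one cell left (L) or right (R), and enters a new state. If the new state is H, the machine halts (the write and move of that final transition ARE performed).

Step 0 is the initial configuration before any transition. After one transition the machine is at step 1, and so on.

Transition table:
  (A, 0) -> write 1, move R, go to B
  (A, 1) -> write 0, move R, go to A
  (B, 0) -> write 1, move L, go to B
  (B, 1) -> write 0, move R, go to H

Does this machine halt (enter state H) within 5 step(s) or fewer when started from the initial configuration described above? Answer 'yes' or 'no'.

Answer: yes

Derivation:
Step 1: in state A at pos 0, read 0 -> (A,0)->write 1,move R,goto B. Now: state=B, head=1, tape[-1..2]=0100 (head:   ^)
Step 2: in state B at pos 1, read 0 -> (B,0)->write 1,move L,goto B. Now: state=B, head=0, tape[-1..2]=0110 (head:  ^)
Step 3: in state B at pos 0, read 1 -> (B,1)->write 0,move R,goto H. Now: state=H, head=1, tape[-1..2]=0010 (head:   ^)
State H reached at step 3; 3 <= 5 -> yes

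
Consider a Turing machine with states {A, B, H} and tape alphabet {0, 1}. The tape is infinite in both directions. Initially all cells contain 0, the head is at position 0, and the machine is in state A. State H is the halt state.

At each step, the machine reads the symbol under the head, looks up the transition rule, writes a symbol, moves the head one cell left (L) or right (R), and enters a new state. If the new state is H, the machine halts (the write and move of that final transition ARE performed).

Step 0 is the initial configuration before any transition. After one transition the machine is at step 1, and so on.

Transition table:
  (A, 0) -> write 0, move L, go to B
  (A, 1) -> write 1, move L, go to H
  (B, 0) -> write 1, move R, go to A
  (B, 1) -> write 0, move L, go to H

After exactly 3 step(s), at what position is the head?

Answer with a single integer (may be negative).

Step 1: in state A at pos 0, read 0 -> (A,0)->write 0,move L,goto B. Now: state=B, head=-1, tape[-2..1]=0000 (head:  ^)
Step 2: in state B at pos -1, read 0 -> (B,0)->write 1,move R,goto A. Now: state=A, head=0, tape[-2..1]=0100 (head:   ^)
Step 3: in state A at pos 0, read 0 -> (A,0)->write 0,move L,goto B. Now: state=B, head=-1, tape[-2..1]=0100 (head:  ^)

Answer: -1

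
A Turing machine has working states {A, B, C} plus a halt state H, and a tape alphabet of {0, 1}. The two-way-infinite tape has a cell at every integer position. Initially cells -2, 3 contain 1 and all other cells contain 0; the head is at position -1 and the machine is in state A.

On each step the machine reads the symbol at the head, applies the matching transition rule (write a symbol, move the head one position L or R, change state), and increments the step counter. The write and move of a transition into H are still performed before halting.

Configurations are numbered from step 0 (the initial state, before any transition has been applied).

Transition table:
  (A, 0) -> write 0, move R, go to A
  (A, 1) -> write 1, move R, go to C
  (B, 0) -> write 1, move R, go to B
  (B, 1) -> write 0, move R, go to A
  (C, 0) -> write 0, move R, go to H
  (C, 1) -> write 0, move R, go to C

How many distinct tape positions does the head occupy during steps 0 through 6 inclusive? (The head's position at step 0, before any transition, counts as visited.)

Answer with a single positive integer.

Answer: 7

Derivation:
Step 1: in state A at pos -1, read 0 -> (A,0)->write 0,move R,goto A. Now: state=A, head=0, tape[-3..4]=01000010 (head:    ^)
Step 2: in state A at pos 0, read 0 -> (A,0)->write 0,move R,goto A. Now: state=A, head=1, tape[-3..4]=01000010 (head:     ^)
Step 3: in state A at pos 1, read 0 -> (A,0)->write 0,move R,goto A. Now: state=A, head=2, tape[-3..4]=01000010 (head:      ^)
Step 4: in state A at pos 2, read 0 -> (A,0)->write 0,move R,goto A. Now: state=A, head=3, tape[-3..4]=01000010 (head:       ^)
Step 5: in state A at pos 3, read 1 -> (A,1)->write 1,move R,goto C. Now: state=C, head=4, tape[-3..5]=010000100 (head:        ^)
Step 6: in state C at pos 4, read 0 -> (C,0)->write 0,move R,goto H. Now: state=H, head=5, tape[-3..6]=0100001000 (head:         ^)
Head positions at steps 0..6: starting at -1, distinct positions visited = {-1, 0, 1, 2, 3, 4, 5} -> 7 position(s)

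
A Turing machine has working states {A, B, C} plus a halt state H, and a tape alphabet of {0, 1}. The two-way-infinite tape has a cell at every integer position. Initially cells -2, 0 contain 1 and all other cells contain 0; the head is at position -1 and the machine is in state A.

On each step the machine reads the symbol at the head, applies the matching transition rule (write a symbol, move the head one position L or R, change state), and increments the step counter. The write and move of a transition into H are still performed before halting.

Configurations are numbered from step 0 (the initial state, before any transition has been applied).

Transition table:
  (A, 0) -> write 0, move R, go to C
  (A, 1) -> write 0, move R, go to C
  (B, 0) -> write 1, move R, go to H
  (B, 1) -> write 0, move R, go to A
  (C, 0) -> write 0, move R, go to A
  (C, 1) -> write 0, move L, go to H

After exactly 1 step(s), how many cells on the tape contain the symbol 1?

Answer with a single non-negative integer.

Answer: 2

Derivation:
Step 1: in state A at pos -1, read 0 -> (A,0)->write 0,move R,goto C. Now: state=C, head=0, tape[-3..1]=01010 (head:    ^)
Cells containing 1 after step 1: {-2, 0} -> 2 cell(s)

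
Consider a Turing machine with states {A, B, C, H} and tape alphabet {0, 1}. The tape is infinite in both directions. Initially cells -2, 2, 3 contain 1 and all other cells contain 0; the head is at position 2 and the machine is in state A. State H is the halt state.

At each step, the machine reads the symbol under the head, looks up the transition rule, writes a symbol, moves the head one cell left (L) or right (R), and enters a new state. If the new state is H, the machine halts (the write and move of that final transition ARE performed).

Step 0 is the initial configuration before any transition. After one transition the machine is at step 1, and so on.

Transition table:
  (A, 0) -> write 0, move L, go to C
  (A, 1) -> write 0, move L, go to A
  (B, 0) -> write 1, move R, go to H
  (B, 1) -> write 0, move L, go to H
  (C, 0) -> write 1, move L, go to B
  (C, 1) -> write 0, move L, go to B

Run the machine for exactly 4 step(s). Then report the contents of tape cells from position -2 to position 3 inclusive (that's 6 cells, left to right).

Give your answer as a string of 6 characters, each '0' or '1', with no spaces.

Step 1: in state A at pos 2, read 1 -> (A,1)->write 0,move L,goto A. Now: state=A, head=1, tape[-3..4]=01000010 (head:     ^)
Step 2: in state A at pos 1, read 0 -> (A,0)->write 0,move L,goto C. Now: state=C, head=0, tape[-3..4]=01000010 (head:    ^)
Step 3: in state C at pos 0, read 0 -> (C,0)->write 1,move L,goto B. Now: state=B, head=-1, tape[-3..4]=01010010 (head:   ^)
Step 4: in state B at pos -1, read 0 -> (B,0)->write 1,move R,goto H. Now: state=H, head=0, tape[-3..4]=01110010 (head:    ^)

Answer: 111001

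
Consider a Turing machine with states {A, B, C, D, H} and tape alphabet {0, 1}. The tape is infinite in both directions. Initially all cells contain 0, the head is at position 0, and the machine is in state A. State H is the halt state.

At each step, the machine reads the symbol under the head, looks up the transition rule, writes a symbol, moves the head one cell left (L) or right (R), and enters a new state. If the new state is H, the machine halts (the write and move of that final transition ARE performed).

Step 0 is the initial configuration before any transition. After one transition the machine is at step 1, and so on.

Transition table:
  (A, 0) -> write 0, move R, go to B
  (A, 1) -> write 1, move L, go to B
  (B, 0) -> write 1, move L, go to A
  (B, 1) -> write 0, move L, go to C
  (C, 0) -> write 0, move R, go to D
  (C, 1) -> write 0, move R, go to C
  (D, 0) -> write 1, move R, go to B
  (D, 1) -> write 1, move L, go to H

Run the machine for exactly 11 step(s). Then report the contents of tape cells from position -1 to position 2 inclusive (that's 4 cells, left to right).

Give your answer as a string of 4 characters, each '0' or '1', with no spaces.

Answer: 0011

Derivation:
Step 1: in state A at pos 0, read 0 -> (A,0)->write 0,move R,goto B. Now: state=B, head=1, tape[-1..2]=0000 (head:   ^)
Step 2: in state B at pos 1, read 0 -> (B,0)->write 1,move L,goto A. Now: state=A, head=0, tape[-1..2]=0010 (head:  ^)
Step 3: in state A at pos 0, read 0 -> (A,0)->write 0,move R,goto B. Now: state=B, head=1, tape[-1..2]=0010 (head:   ^)
Step 4: in state B at pos 1, read 1 -> (B,1)->write 0,move L,goto C. Now: state=C, head=0, tape[-1..2]=0000 (head:  ^)
Step 5: in state C at pos 0, read 0 -> (C,0)->write 0,move R,goto D. Now: state=D, head=1, tape[-1..2]=0000 (head:   ^)
Step 6: in state D at pos 1, read 0 -> (D,0)->write 1,move R,goto B. Now: state=B, head=2, tape[-1..3]=00100 (head:    ^)
Step 7: in state B at pos 2, read 0 -> (B,0)->write 1,move L,goto A. Now: state=A, head=1, tape[-1..3]=00110 (head:   ^)
Step 8: in state A at pos 1, read 1 -> (A,1)->write 1,move L,goto B. Now: state=B, head=0, tape[-1..3]=00110 (head:  ^)
Step 9: in state B at pos 0, read 0 -> (B,0)->write 1,move L,goto A. Now: state=A, head=-1, tape[-2..3]=001110 (head:  ^)
Step 10: in state A at pos -1, read 0 -> (A,0)->write 0,move R,goto B. Now: state=B, head=0, tape[-2..3]=001110 (head:   ^)
Step 11: in state B at pos 0, read 1 -> (B,1)->write 0,move L,goto C. Now: state=C, head=-1, tape[-2..3]=000110 (head:  ^)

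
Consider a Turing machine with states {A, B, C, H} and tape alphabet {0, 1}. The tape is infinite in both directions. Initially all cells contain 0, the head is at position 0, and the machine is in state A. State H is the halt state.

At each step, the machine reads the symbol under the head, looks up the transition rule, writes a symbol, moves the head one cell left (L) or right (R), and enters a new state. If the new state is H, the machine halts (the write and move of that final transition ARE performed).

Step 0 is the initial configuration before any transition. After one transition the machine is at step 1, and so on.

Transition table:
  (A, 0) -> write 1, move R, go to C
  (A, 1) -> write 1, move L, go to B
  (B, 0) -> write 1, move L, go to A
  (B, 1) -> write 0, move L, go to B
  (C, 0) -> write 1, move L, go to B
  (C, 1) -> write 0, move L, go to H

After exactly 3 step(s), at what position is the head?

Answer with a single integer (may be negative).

Step 1: in state A at pos 0, read 0 -> (A,0)->write 1,move R,goto C. Now: state=C, head=1, tape[-1..2]=0100 (head:   ^)
Step 2: in state C at pos 1, read 0 -> (C,0)->write 1,move L,goto B. Now: state=B, head=0, tape[-1..2]=0110 (head:  ^)
Step 3: in state B at pos 0, read 1 -> (B,1)->write 0,move L,goto B. Now: state=B, head=-1, tape[-2..2]=00010 (head:  ^)

Answer: -1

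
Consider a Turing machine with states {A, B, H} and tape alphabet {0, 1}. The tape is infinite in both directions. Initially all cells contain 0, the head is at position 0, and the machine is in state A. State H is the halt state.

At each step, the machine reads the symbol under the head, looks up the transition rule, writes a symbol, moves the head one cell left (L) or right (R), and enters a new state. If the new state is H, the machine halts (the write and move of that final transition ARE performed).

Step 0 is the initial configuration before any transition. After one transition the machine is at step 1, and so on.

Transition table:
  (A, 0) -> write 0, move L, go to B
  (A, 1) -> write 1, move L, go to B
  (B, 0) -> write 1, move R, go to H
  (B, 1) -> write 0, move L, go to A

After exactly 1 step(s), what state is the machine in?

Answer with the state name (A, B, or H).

Step 1: in state A at pos 0, read 0 -> (A,0)->write 0,move L,goto B. Now: state=B, head=-1, tape[-2..1]=0000 (head:  ^)

Answer: B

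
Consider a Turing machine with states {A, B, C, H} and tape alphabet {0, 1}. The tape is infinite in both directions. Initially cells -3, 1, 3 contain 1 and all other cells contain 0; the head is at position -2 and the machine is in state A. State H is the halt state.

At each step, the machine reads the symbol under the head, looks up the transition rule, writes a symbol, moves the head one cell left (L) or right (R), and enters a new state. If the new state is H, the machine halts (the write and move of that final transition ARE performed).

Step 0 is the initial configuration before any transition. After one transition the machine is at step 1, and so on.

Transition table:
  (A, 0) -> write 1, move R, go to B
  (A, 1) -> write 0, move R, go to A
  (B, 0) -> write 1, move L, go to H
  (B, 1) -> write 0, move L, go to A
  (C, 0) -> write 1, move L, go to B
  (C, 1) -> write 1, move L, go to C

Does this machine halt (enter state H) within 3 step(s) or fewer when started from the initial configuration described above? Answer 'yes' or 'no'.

Answer: yes

Derivation:
Step 1: in state A at pos -2, read 0 -> (A,0)->write 1,move R,goto B. Now: state=B, head=-1, tape[-4..4]=011001010 (head:    ^)
Step 2: in state B at pos -1, read 0 -> (B,0)->write 1,move L,goto H. Now: state=H, head=-2, tape[-4..4]=011101010 (head:   ^)
State H reached at step 2; 2 <= 3 -> yes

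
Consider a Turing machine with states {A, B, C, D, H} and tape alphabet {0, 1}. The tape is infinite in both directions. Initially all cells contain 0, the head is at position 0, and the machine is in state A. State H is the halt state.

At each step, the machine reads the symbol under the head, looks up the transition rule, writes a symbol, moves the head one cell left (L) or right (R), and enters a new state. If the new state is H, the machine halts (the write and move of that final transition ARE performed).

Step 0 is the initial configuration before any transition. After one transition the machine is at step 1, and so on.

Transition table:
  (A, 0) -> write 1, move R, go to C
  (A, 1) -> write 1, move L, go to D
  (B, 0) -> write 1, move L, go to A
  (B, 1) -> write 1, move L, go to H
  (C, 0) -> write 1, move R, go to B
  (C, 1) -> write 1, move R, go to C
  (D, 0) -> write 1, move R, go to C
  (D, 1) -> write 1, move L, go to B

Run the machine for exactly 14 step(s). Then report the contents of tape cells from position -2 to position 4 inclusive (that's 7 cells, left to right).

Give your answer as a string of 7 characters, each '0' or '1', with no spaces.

Step 1: in state A at pos 0, read 0 -> (A,0)->write 1,move R,goto C. Now: state=C, head=1, tape[-1..2]=0100 (head:   ^)
Step 2: in state C at pos 1, read 0 -> (C,0)->write 1,move R,goto B. Now: state=B, head=2, tape[-1..3]=01100 (head:    ^)
Step 3: in state B at pos 2, read 0 -> (B,0)->write 1,move L,goto A. Now: state=A, head=1, tape[-1..3]=01110 (head:   ^)
Step 4: in state A at pos 1, read 1 -> (A,1)->write 1,move L,goto D. Now: state=D, head=0, tape[-1..3]=01110 (head:  ^)
Step 5: in state D at pos 0, read 1 -> (D,1)->write 1,move L,goto B. Now: state=B, head=-1, tape[-2..3]=001110 (head:  ^)
Step 6: in state B at pos -1, read 0 -> (B,0)->write 1,move L,goto A. Now: state=A, head=-2, tape[-3..3]=0011110 (head:  ^)
Step 7: in state A at pos -2, read 0 -> (A,0)->write 1,move R,goto C. Now: state=C, head=-1, tape[-3..3]=0111110 (head:   ^)
Step 8: in state C at pos -1, read 1 -> (C,1)->write 1,move R,goto C. Now: state=C, head=0, tape[-3..3]=0111110 (head:    ^)
Step 9: in state C at pos 0, read 1 -> (C,1)->write 1,move R,goto C. Now: state=C, head=1, tape[-3..3]=0111110 (head:     ^)
Step 10: in state C at pos 1, read 1 -> (C,1)->write 1,move R,goto C. Now: state=C, head=2, tape[-3..3]=0111110 (head:      ^)
Step 11: in state C at pos 2, read 1 -> (C,1)->write 1,move R,goto C. Now: state=C, head=3, tape[-3..4]=01111100 (head:       ^)
Step 12: in state C at pos 3, read 0 -> (C,0)->write 1,move R,goto B. Now: state=B, head=4, tape[-3..5]=011111100 (head:        ^)
Step 13: in state B at pos 4, read 0 -> (B,0)->write 1,move L,goto A. Now: state=A, head=3, tape[-3..5]=011111110 (head:       ^)
Step 14: in state A at pos 3, read 1 -> (A,1)->write 1,move L,goto D. Now: state=D, head=2, tape[-3..5]=011111110 (head:      ^)

Answer: 1111111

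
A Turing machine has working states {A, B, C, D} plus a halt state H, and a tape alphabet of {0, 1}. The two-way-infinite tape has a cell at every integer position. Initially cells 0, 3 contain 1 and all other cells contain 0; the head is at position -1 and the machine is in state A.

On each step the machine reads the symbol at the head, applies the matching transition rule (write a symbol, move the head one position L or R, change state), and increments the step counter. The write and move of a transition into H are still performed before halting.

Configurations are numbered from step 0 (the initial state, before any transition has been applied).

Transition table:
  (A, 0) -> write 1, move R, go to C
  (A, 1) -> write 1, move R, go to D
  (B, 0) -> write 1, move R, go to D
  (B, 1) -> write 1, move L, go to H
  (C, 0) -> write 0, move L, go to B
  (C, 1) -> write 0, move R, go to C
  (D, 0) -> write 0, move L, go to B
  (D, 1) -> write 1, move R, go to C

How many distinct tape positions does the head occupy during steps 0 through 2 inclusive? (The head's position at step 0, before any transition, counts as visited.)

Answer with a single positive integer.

Step 1: in state A at pos -1, read 0 -> (A,0)->write 1,move R,goto C. Now: state=C, head=0, tape[-2..4]=0110010 (head:   ^)
Step 2: in state C at pos 0, read 1 -> (C,1)->write 0,move R,goto C. Now: state=C, head=1, tape[-2..4]=0100010 (head:    ^)
Head positions at steps 0..2: starting at -1, distinct positions visited = {-1, 0, 1} -> 3 position(s)

Answer: 3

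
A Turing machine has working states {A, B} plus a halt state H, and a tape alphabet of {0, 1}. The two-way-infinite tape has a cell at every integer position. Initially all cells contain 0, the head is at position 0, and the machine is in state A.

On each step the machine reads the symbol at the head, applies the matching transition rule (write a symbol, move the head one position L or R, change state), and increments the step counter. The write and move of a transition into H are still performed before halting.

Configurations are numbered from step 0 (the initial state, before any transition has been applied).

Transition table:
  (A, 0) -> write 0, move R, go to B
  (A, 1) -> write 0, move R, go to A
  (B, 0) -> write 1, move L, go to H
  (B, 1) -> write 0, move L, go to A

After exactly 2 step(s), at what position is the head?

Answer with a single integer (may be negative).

Answer: 0

Derivation:
Step 1: in state A at pos 0, read 0 -> (A,0)->write 0,move R,goto B. Now: state=B, head=1, tape[-1..2]=0000 (head:   ^)
Step 2: in state B at pos 1, read 0 -> (B,0)->write 1,move L,goto H. Now: state=H, head=0, tape[-1..2]=0010 (head:  ^)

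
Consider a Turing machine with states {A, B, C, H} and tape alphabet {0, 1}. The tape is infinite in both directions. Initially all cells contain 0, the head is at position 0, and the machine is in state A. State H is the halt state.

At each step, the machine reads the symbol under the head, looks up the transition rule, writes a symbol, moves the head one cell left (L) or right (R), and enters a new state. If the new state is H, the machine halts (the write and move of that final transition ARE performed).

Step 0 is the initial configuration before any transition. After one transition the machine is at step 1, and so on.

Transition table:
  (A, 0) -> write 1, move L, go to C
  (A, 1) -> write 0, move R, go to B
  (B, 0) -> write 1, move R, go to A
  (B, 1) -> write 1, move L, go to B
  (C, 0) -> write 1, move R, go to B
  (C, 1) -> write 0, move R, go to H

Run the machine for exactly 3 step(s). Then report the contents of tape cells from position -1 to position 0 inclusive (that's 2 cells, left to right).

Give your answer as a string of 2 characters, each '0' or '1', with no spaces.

Step 1: in state A at pos 0, read 0 -> (A,0)->write 1,move L,goto C. Now: state=C, head=-1, tape[-2..1]=0010 (head:  ^)
Step 2: in state C at pos -1, read 0 -> (C,0)->write 1,move R,goto B. Now: state=B, head=0, tape[-2..1]=0110 (head:   ^)
Step 3: in state B at pos 0, read 1 -> (B,1)->write 1,move L,goto B. Now: state=B, head=-1, tape[-2..1]=0110 (head:  ^)

Answer: 11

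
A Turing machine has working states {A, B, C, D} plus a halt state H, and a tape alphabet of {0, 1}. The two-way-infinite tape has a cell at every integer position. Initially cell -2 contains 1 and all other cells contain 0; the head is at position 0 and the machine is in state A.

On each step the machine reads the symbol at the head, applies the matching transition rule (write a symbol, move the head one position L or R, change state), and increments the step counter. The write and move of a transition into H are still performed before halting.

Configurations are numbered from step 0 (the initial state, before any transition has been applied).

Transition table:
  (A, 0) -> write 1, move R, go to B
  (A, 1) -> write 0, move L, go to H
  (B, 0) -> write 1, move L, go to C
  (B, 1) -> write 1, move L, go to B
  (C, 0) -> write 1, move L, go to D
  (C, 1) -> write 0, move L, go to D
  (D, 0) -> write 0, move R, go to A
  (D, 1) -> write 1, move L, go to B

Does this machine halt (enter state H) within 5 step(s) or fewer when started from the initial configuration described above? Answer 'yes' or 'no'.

Step 1: in state A at pos 0, read 0 -> (A,0)->write 1,move R,goto B. Now: state=B, head=1, tape[-3..2]=010100 (head:     ^)
Step 2: in state B at pos 1, read 0 -> (B,0)->write 1,move L,goto C. Now: state=C, head=0, tape[-3..2]=010110 (head:    ^)
Step 3: in state C at pos 0, read 1 -> (C,1)->write 0,move L,goto D. Now: state=D, head=-1, tape[-3..2]=010010 (head:   ^)
Step 4: in state D at pos -1, read 0 -> (D,0)->write 0,move R,goto A. Now: state=A, head=0, tape[-3..2]=010010 (head:    ^)
Step 5: in state A at pos 0, read 0 -> (A,0)->write 1,move R,goto B. Now: state=B, head=1, tape[-3..2]=010110 (head:     ^)
After 5 step(s): state = B (not H) -> not halted within 5 -> no

Answer: no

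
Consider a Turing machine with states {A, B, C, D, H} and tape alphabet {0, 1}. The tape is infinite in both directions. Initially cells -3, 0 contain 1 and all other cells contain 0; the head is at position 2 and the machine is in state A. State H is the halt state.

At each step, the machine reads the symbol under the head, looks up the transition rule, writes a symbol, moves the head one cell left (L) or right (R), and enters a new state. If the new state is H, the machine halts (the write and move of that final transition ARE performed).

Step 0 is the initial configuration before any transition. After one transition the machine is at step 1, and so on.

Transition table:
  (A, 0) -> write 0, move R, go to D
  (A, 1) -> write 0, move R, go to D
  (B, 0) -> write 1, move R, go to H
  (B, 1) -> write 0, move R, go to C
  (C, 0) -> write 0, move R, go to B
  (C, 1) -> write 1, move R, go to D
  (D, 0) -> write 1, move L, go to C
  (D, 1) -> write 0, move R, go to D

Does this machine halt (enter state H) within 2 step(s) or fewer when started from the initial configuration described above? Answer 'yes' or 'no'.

Step 1: in state A at pos 2, read 0 -> (A,0)->write 0,move R,goto D. Now: state=D, head=3, tape[-4..4]=010010000 (head:        ^)
Step 2: in state D at pos 3, read 0 -> (D,0)->write 1,move L,goto C. Now: state=C, head=2, tape[-4..4]=010010010 (head:       ^)
After 2 step(s): state = C (not H) -> not halted within 2 -> no

Answer: no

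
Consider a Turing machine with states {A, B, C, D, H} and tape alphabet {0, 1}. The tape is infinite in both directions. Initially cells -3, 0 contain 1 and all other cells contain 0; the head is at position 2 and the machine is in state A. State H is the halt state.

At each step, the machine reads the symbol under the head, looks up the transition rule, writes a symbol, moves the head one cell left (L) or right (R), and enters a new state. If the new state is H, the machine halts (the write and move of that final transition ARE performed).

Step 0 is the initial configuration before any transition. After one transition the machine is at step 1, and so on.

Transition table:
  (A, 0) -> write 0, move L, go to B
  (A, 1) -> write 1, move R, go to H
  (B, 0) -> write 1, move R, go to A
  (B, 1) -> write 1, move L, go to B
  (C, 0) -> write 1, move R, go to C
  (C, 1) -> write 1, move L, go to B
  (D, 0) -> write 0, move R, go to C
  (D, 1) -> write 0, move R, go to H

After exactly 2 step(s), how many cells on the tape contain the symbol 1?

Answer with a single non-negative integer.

Step 1: in state A at pos 2, read 0 -> (A,0)->write 0,move L,goto B. Now: state=B, head=1, tape[-4..3]=01001000 (head:      ^)
Step 2: in state B at pos 1, read 0 -> (B,0)->write 1,move R,goto A. Now: state=A, head=2, tape[-4..3]=01001100 (head:       ^)
Cells containing 1 after step 2: {-3, 0, 1} -> 3 cell(s)

Answer: 3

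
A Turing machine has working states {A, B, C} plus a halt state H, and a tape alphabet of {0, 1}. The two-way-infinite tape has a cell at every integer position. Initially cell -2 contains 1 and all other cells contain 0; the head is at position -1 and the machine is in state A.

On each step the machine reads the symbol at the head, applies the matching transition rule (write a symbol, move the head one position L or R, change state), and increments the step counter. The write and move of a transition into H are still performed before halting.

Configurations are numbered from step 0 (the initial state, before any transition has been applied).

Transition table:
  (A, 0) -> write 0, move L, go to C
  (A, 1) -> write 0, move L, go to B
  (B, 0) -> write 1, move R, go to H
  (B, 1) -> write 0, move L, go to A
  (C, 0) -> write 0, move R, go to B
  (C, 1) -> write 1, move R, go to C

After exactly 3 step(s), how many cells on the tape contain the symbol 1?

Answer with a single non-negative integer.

Answer: 1

Derivation:
Step 1: in state A at pos -1, read 0 -> (A,0)->write 0,move L,goto C. Now: state=C, head=-2, tape[-3..0]=0100 (head:  ^)
Step 2: in state C at pos -2, read 1 -> (C,1)->write 1,move R,goto C. Now: state=C, head=-1, tape[-3..0]=0100 (head:   ^)
Step 3: in state C at pos -1, read 0 -> (C,0)->write 0,move R,goto B. Now: state=B, head=0, tape[-3..1]=01000 (head:    ^)
Cells containing 1 after step 3: {-2} -> 1 cell(s)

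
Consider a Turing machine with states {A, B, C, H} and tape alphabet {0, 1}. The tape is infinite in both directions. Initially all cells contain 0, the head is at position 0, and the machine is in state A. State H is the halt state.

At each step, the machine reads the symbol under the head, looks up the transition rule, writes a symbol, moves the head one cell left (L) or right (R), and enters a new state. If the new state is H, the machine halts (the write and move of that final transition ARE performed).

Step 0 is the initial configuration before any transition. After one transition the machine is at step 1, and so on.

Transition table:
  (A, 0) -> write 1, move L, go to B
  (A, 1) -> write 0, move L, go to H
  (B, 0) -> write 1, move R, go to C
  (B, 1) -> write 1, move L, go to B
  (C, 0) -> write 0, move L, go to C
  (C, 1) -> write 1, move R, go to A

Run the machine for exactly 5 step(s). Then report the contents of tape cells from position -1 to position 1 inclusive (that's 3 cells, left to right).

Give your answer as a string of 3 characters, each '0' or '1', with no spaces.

Step 1: in state A at pos 0, read 0 -> (A,0)->write 1,move L,goto B. Now: state=B, head=-1, tape[-2..1]=0010 (head:  ^)
Step 2: in state B at pos -1, read 0 -> (B,0)->write 1,move R,goto C. Now: state=C, head=0, tape[-2..1]=0110 (head:   ^)
Step 3: in state C at pos 0, read 1 -> (C,1)->write 1,move R,goto A. Now: state=A, head=1, tape[-2..2]=01100 (head:    ^)
Step 4: in state A at pos 1, read 0 -> (A,0)->write 1,move L,goto B. Now: state=B, head=0, tape[-2..2]=01110 (head:   ^)
Step 5: in state B at pos 0, read 1 -> (B,1)->write 1,move L,goto B. Now: state=B, head=-1, tape[-2..2]=01110 (head:  ^)

Answer: 111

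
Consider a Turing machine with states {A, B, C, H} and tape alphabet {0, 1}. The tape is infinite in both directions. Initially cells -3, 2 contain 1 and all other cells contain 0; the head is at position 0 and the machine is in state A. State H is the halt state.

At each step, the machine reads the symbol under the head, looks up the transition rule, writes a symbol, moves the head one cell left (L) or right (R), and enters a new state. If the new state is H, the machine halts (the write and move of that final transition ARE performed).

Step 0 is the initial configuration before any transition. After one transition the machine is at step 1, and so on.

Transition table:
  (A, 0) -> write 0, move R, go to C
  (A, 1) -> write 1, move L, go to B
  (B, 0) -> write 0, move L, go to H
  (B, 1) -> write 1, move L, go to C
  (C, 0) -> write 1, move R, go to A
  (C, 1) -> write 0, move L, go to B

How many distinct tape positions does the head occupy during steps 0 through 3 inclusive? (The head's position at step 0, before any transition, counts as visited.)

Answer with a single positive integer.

Answer: 3

Derivation:
Step 1: in state A at pos 0, read 0 -> (A,0)->write 0,move R,goto C. Now: state=C, head=1, tape[-4..3]=01000010 (head:      ^)
Step 2: in state C at pos 1, read 0 -> (C,0)->write 1,move R,goto A. Now: state=A, head=2, tape[-4..3]=01000110 (head:       ^)
Step 3: in state A at pos 2, read 1 -> (A,1)->write 1,move L,goto B. Now: state=B, head=1, tape[-4..3]=01000110 (head:      ^)
Head positions at steps 0..3: starting at 0, distinct positions visited = {0, 1, 2} -> 3 position(s)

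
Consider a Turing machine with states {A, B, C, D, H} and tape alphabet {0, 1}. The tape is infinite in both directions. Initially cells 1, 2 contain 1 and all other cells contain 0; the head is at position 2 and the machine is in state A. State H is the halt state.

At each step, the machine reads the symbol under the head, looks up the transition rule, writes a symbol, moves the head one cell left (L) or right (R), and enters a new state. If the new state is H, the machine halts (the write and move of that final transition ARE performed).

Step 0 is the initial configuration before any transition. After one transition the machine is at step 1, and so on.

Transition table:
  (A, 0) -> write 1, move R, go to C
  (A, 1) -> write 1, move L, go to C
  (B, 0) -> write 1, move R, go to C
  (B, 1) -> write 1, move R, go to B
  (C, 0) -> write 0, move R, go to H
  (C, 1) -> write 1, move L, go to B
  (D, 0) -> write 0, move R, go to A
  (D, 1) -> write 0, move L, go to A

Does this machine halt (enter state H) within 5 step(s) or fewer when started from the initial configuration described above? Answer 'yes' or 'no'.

Answer: no

Derivation:
Step 1: in state A at pos 2, read 1 -> (A,1)->write 1,move L,goto C. Now: state=C, head=1, tape[0..3]=0110 (head:  ^)
Step 2: in state C at pos 1, read 1 -> (C,1)->write 1,move L,goto B. Now: state=B, head=0, tape[-1..3]=00110 (head:  ^)
Step 3: in state B at pos 0, read 0 -> (B,0)->write 1,move R,goto C. Now: state=C, head=1, tape[-1..3]=01110 (head:   ^)
Step 4: in state C at pos 1, read 1 -> (C,1)->write 1,move L,goto B. Now: state=B, head=0, tape[-1..3]=01110 (head:  ^)
Step 5: in state B at pos 0, read 1 -> (B,1)->write 1,move R,goto B. Now: state=B, head=1, tape[-1..3]=01110 (head:   ^)
After 5 step(s): state = B (not H) -> not halted within 5 -> no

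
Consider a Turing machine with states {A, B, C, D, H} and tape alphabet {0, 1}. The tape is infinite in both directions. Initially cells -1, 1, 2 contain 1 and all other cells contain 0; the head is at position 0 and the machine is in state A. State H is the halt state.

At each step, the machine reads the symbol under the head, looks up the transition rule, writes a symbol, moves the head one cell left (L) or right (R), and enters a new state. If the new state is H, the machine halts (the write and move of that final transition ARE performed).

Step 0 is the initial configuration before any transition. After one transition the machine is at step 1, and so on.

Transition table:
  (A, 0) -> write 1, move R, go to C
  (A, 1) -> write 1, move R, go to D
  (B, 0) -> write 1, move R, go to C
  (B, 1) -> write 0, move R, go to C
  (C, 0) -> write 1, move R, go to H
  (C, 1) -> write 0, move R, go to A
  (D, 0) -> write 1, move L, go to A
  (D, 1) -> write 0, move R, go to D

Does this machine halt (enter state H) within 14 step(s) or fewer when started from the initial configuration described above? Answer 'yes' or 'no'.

Step 1: in state A at pos 0, read 0 -> (A,0)->write 1,move R,goto C. Now: state=C, head=1, tape[-2..3]=011110 (head:    ^)
Step 2: in state C at pos 1, read 1 -> (C,1)->write 0,move R,goto A. Now: state=A, head=2, tape[-2..3]=011010 (head:     ^)
Step 3: in state A at pos 2, read 1 -> (A,1)->write 1,move R,goto D. Now: state=D, head=3, tape[-2..4]=0110100 (head:      ^)
Step 4: in state D at pos 3, read 0 -> (D,0)->write 1,move L,goto A. Now: state=A, head=2, tape[-2..4]=0110110 (head:     ^)
Step 5: in state A at pos 2, read 1 -> (A,1)->write 1,move R,goto D. Now: state=D, head=3, tape[-2..4]=0110110 (head:      ^)
Step 6: in state D at pos 3, read 1 -> (D,1)->write 0,move R,goto D. Now: state=D, head=4, tape[-2..5]=01101000 (head:       ^)
Step 7: in state D at pos 4, read 0 -> (D,0)->write 1,move L,goto A. Now: state=A, head=3, tape[-2..5]=01101010 (head:      ^)
Step 8: in state A at pos 3, read 0 -> (A,0)->write 1,move R,goto C. Now: state=C, head=4, tape[-2..5]=01101110 (head:       ^)
Step 9: in state C at pos 4, read 1 -> (C,1)->write 0,move R,goto A. Now: state=A, head=5, tape[-2..6]=011011000 (head:        ^)
Step 10: in state A at pos 5, read 0 -> (A,0)->write 1,move R,goto C. Now: state=C, head=6, tape[-2..7]=0110110100 (head:         ^)
Step 11: in state C at pos 6, read 0 -> (C,0)->write 1,move R,goto H. Now: state=H, head=7, tape[-2..8]=01101101100 (head:          ^)
State H reached at step 11; 11 <= 14 -> yes

Answer: yes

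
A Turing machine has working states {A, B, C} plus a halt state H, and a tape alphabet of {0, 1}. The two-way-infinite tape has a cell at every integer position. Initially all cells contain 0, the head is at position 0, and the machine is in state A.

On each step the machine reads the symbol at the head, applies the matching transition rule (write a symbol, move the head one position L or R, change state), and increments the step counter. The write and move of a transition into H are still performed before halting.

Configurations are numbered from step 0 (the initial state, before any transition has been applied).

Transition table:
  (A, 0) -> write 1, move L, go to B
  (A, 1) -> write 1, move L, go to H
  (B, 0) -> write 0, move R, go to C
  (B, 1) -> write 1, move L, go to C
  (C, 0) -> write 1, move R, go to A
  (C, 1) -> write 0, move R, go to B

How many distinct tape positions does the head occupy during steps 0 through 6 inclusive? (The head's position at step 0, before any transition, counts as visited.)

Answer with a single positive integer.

Answer: 5

Derivation:
Step 1: in state A at pos 0, read 0 -> (A,0)->write 1,move L,goto B. Now: state=B, head=-1, tape[-2..1]=0010 (head:  ^)
Step 2: in state B at pos -1, read 0 -> (B,0)->write 0,move R,goto C. Now: state=C, head=0, tape[-2..1]=0010 (head:   ^)
Step 3: in state C at pos 0, read 1 -> (C,1)->write 0,move R,goto B. Now: state=B, head=1, tape[-2..2]=00000 (head:    ^)
Step 4: in state B at pos 1, read 0 -> (B,0)->write 0,move R,goto C. Now: state=C, head=2, tape[-2..3]=000000 (head:     ^)
Step 5: in state C at pos 2, read 0 -> (C,0)->write 1,move R,goto A. Now: state=A, head=3, tape[-2..4]=0000100 (head:      ^)
Step 6: in state A at pos 3, read 0 -> (A,0)->write 1,move L,goto B. Now: state=B, head=2, tape[-2..4]=0000110 (head:     ^)
Head positions at steps 0..6: starting at 0, distinct positions visited = {-1, 0, 1, 2, 3} -> 5 position(s)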